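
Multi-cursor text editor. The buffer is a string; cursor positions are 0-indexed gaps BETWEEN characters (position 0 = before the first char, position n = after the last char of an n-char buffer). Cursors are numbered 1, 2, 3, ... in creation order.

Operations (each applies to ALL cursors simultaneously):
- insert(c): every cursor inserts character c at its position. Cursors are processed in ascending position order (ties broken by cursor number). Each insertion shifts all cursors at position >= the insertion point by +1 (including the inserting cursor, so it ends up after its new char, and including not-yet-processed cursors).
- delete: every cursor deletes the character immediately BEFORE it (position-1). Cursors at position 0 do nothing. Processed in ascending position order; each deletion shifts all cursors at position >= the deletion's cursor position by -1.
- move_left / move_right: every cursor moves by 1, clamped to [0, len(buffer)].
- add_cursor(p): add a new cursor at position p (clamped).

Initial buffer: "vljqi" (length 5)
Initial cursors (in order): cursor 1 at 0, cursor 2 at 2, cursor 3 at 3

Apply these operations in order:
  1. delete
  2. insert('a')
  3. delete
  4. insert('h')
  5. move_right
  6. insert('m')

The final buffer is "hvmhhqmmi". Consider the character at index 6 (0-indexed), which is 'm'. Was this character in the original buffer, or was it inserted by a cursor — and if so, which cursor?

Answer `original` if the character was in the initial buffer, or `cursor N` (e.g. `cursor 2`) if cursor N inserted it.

Answer: cursor 2

Derivation:
After op 1 (delete): buffer="vqi" (len 3), cursors c1@0 c2@1 c3@1, authorship ...
After op 2 (insert('a')): buffer="avaaqi" (len 6), cursors c1@1 c2@4 c3@4, authorship 1.23..
After op 3 (delete): buffer="vqi" (len 3), cursors c1@0 c2@1 c3@1, authorship ...
After op 4 (insert('h')): buffer="hvhhqi" (len 6), cursors c1@1 c2@4 c3@4, authorship 1.23..
After op 5 (move_right): buffer="hvhhqi" (len 6), cursors c1@2 c2@5 c3@5, authorship 1.23..
After op 6 (insert('m')): buffer="hvmhhqmmi" (len 9), cursors c1@3 c2@8 c3@8, authorship 1.123.23.
Authorship (.=original, N=cursor N): 1 . 1 2 3 . 2 3 .
Index 6: author = 2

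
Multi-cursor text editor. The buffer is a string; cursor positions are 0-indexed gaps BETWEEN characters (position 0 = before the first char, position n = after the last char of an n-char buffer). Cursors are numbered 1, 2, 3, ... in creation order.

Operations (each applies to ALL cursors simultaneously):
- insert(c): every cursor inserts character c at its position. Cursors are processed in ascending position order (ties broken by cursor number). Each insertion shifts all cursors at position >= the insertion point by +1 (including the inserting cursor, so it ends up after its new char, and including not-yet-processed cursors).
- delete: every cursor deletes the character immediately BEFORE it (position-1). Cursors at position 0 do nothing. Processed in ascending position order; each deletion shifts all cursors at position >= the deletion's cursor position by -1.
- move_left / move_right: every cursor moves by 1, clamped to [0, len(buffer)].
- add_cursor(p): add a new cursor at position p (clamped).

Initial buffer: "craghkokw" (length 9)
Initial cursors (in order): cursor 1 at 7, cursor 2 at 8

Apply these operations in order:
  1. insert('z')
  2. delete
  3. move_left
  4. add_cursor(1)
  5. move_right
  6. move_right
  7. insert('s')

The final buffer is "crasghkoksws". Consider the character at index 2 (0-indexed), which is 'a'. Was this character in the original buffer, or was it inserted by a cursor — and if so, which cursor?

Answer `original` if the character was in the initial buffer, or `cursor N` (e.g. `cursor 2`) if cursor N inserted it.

Answer: original

Derivation:
After op 1 (insert('z')): buffer="craghkozkzw" (len 11), cursors c1@8 c2@10, authorship .......1.2.
After op 2 (delete): buffer="craghkokw" (len 9), cursors c1@7 c2@8, authorship .........
After op 3 (move_left): buffer="craghkokw" (len 9), cursors c1@6 c2@7, authorship .........
After op 4 (add_cursor(1)): buffer="craghkokw" (len 9), cursors c3@1 c1@6 c2@7, authorship .........
After op 5 (move_right): buffer="craghkokw" (len 9), cursors c3@2 c1@7 c2@8, authorship .........
After op 6 (move_right): buffer="craghkokw" (len 9), cursors c3@3 c1@8 c2@9, authorship .........
After op 7 (insert('s')): buffer="crasghkoksws" (len 12), cursors c3@4 c1@10 c2@12, authorship ...3.....1.2
Authorship (.=original, N=cursor N): . . . 3 . . . . . 1 . 2
Index 2: author = original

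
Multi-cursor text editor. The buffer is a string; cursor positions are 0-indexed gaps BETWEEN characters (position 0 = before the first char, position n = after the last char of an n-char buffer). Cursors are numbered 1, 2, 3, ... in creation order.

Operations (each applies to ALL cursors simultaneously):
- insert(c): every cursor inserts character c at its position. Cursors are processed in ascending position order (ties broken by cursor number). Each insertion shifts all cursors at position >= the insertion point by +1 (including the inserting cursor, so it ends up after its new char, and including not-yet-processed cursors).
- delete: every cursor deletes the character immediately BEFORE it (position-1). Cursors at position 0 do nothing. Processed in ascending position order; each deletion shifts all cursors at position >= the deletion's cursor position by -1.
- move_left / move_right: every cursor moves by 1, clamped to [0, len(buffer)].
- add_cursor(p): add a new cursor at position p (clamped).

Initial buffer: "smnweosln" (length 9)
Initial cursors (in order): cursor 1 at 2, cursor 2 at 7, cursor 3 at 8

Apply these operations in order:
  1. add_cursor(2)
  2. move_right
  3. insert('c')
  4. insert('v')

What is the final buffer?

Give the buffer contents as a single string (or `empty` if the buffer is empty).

Answer: smnccvvweoslcvncv

Derivation:
After op 1 (add_cursor(2)): buffer="smnweosln" (len 9), cursors c1@2 c4@2 c2@7 c3@8, authorship .........
After op 2 (move_right): buffer="smnweosln" (len 9), cursors c1@3 c4@3 c2@8 c3@9, authorship .........
After op 3 (insert('c')): buffer="smnccweoslcnc" (len 13), cursors c1@5 c4@5 c2@11 c3@13, authorship ...14.....2.3
After op 4 (insert('v')): buffer="smnccvvweoslcvncv" (len 17), cursors c1@7 c4@7 c2@14 c3@17, authorship ...1414.....22.33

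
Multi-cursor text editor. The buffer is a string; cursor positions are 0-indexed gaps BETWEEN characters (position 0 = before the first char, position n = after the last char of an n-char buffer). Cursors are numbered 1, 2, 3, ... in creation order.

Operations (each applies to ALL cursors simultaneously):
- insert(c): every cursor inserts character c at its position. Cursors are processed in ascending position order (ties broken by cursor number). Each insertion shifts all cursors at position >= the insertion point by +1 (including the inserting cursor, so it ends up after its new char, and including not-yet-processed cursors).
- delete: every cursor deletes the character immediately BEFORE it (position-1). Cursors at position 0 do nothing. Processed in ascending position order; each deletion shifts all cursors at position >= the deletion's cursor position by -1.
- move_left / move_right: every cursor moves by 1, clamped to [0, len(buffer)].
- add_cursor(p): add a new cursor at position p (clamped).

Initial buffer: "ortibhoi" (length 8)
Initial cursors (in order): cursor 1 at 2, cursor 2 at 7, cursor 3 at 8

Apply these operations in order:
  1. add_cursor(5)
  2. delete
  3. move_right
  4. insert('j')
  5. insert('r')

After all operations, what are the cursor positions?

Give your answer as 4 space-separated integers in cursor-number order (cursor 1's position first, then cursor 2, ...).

Answer: 4 12 12 12

Derivation:
After op 1 (add_cursor(5)): buffer="ortibhoi" (len 8), cursors c1@2 c4@5 c2@7 c3@8, authorship ........
After op 2 (delete): buffer="otih" (len 4), cursors c1@1 c4@3 c2@4 c3@4, authorship ....
After op 3 (move_right): buffer="otih" (len 4), cursors c1@2 c2@4 c3@4 c4@4, authorship ....
After op 4 (insert('j')): buffer="otjihjjj" (len 8), cursors c1@3 c2@8 c3@8 c4@8, authorship ..1..234
After op 5 (insert('r')): buffer="otjrihjjjrrr" (len 12), cursors c1@4 c2@12 c3@12 c4@12, authorship ..11..234234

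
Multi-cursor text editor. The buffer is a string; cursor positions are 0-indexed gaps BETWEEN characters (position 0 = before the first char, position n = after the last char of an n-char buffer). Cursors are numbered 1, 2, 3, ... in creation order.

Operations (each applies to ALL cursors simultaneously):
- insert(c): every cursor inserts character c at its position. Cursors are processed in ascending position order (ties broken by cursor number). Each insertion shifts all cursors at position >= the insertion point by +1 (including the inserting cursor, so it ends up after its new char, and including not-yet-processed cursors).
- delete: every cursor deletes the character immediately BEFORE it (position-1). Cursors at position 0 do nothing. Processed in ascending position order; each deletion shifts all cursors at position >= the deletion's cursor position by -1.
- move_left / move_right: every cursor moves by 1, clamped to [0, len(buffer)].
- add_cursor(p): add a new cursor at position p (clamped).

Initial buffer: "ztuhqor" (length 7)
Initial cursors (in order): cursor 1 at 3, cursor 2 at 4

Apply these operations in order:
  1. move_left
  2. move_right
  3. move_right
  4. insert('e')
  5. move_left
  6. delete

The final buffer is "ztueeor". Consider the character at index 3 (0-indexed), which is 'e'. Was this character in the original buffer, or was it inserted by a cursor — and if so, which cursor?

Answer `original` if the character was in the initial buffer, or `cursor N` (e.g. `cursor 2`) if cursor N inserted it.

Answer: cursor 1

Derivation:
After op 1 (move_left): buffer="ztuhqor" (len 7), cursors c1@2 c2@3, authorship .......
After op 2 (move_right): buffer="ztuhqor" (len 7), cursors c1@3 c2@4, authorship .......
After op 3 (move_right): buffer="ztuhqor" (len 7), cursors c1@4 c2@5, authorship .......
After op 4 (insert('e')): buffer="ztuheqeor" (len 9), cursors c1@5 c2@7, authorship ....1.2..
After op 5 (move_left): buffer="ztuheqeor" (len 9), cursors c1@4 c2@6, authorship ....1.2..
After op 6 (delete): buffer="ztueeor" (len 7), cursors c1@3 c2@4, authorship ...12..
Authorship (.=original, N=cursor N): . . . 1 2 . .
Index 3: author = 1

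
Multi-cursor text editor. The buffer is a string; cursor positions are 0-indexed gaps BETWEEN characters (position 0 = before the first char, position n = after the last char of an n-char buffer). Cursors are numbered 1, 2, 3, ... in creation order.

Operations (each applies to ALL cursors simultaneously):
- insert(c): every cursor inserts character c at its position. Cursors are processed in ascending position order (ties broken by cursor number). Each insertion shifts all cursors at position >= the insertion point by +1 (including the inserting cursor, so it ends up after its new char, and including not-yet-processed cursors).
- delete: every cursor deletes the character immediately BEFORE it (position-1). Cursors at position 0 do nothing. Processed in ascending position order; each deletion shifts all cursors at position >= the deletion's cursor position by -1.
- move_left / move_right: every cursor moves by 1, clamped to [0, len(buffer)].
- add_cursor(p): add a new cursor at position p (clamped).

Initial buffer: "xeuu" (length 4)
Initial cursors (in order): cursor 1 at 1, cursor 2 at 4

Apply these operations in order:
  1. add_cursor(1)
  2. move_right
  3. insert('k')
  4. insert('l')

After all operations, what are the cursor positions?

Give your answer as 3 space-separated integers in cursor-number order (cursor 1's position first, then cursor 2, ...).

After op 1 (add_cursor(1)): buffer="xeuu" (len 4), cursors c1@1 c3@1 c2@4, authorship ....
After op 2 (move_right): buffer="xeuu" (len 4), cursors c1@2 c3@2 c2@4, authorship ....
After op 3 (insert('k')): buffer="xekkuuk" (len 7), cursors c1@4 c3@4 c2@7, authorship ..13..2
After op 4 (insert('l')): buffer="xekklluukl" (len 10), cursors c1@6 c3@6 c2@10, authorship ..1313..22

Answer: 6 10 6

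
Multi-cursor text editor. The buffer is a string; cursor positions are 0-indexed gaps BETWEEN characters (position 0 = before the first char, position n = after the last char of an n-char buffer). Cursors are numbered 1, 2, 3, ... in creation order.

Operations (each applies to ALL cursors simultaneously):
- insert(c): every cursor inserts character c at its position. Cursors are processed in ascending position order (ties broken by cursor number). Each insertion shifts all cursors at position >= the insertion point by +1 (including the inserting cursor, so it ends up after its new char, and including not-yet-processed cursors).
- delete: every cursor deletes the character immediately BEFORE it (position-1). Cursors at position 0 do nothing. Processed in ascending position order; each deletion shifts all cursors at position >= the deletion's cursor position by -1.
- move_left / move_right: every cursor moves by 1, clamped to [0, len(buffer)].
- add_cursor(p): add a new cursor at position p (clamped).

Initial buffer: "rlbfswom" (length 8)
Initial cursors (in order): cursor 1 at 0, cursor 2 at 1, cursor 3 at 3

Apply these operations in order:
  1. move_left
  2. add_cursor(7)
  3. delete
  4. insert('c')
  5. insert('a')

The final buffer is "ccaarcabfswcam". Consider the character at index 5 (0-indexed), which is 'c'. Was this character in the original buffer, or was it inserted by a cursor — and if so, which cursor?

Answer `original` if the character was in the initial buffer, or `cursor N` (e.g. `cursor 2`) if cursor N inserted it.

After op 1 (move_left): buffer="rlbfswom" (len 8), cursors c1@0 c2@0 c3@2, authorship ........
After op 2 (add_cursor(7)): buffer="rlbfswom" (len 8), cursors c1@0 c2@0 c3@2 c4@7, authorship ........
After op 3 (delete): buffer="rbfswm" (len 6), cursors c1@0 c2@0 c3@1 c4@5, authorship ......
After op 4 (insert('c')): buffer="ccrcbfswcm" (len 10), cursors c1@2 c2@2 c3@4 c4@9, authorship 12.3....4.
After op 5 (insert('a')): buffer="ccaarcabfswcam" (len 14), cursors c1@4 c2@4 c3@7 c4@13, authorship 1212.33....44.
Authorship (.=original, N=cursor N): 1 2 1 2 . 3 3 . . . . 4 4 .
Index 5: author = 3

Answer: cursor 3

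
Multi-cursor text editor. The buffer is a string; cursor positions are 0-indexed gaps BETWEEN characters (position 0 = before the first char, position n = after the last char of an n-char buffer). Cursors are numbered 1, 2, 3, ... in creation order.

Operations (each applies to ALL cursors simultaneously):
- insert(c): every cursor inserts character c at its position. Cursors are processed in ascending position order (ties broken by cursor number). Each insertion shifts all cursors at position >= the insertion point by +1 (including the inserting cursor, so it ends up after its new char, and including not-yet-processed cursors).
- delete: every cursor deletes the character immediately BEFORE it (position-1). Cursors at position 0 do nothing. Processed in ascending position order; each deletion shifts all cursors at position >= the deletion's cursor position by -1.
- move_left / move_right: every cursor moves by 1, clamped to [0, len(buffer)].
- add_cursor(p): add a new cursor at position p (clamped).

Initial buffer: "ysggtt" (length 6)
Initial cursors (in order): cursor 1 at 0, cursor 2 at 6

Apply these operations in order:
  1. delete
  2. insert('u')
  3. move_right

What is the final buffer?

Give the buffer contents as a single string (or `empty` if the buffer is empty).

Answer: uysggtu

Derivation:
After op 1 (delete): buffer="ysggt" (len 5), cursors c1@0 c2@5, authorship .....
After op 2 (insert('u')): buffer="uysggtu" (len 7), cursors c1@1 c2@7, authorship 1.....2
After op 3 (move_right): buffer="uysggtu" (len 7), cursors c1@2 c2@7, authorship 1.....2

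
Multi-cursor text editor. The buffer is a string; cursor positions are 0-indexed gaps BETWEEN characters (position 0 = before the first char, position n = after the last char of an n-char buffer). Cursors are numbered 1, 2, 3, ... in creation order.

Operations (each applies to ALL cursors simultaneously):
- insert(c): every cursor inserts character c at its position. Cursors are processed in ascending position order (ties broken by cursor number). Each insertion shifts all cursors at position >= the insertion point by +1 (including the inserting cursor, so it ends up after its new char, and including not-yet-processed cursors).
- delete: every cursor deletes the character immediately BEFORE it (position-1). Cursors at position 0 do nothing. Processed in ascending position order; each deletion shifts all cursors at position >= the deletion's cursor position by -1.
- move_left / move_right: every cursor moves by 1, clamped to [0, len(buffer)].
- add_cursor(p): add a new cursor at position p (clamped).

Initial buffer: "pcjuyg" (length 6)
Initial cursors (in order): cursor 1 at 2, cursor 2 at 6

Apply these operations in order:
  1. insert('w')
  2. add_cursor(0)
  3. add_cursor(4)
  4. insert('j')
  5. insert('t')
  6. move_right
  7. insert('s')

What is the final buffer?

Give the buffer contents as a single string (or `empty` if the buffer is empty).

After op 1 (insert('w')): buffer="pcwjuygw" (len 8), cursors c1@3 c2@8, authorship ..1....2
After op 2 (add_cursor(0)): buffer="pcwjuygw" (len 8), cursors c3@0 c1@3 c2@8, authorship ..1....2
After op 3 (add_cursor(4)): buffer="pcwjuygw" (len 8), cursors c3@0 c1@3 c4@4 c2@8, authorship ..1....2
After op 4 (insert('j')): buffer="jpcwjjjuygwj" (len 12), cursors c3@1 c1@5 c4@7 c2@12, authorship 3..11.4...22
After op 5 (insert('t')): buffer="jtpcwjtjjtuygwjt" (len 16), cursors c3@2 c1@7 c4@10 c2@16, authorship 33..111.44...222
After op 6 (move_right): buffer="jtpcwjtjjtuygwjt" (len 16), cursors c3@3 c1@8 c4@11 c2@16, authorship 33..111.44...222
After op 7 (insert('s')): buffer="jtpscwjtjsjtusygwjts" (len 20), cursors c3@4 c1@10 c4@14 c2@20, authorship 33.3.111.144.4..2222

Answer: jtpscwjtjsjtusygwjts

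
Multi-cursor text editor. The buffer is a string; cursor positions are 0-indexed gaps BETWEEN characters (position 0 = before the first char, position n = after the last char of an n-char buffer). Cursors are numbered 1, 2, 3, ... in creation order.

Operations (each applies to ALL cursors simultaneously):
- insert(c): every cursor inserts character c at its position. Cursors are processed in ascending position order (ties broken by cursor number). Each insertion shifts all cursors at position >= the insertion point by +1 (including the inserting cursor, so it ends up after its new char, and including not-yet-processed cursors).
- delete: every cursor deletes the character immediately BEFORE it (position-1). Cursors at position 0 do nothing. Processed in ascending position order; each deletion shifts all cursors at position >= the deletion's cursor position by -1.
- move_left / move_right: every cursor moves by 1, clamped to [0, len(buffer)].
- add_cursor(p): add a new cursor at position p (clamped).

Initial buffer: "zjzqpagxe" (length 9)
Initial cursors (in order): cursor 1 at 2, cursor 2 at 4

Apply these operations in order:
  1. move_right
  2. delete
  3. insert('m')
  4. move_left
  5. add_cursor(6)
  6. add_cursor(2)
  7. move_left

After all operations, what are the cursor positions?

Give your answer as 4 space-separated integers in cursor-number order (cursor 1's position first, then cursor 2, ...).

Answer: 1 3 5 1

Derivation:
After op 1 (move_right): buffer="zjzqpagxe" (len 9), cursors c1@3 c2@5, authorship .........
After op 2 (delete): buffer="zjqagxe" (len 7), cursors c1@2 c2@3, authorship .......
After op 3 (insert('m')): buffer="zjmqmagxe" (len 9), cursors c1@3 c2@5, authorship ..1.2....
After op 4 (move_left): buffer="zjmqmagxe" (len 9), cursors c1@2 c2@4, authorship ..1.2....
After op 5 (add_cursor(6)): buffer="zjmqmagxe" (len 9), cursors c1@2 c2@4 c3@6, authorship ..1.2....
After op 6 (add_cursor(2)): buffer="zjmqmagxe" (len 9), cursors c1@2 c4@2 c2@4 c3@6, authorship ..1.2....
After op 7 (move_left): buffer="zjmqmagxe" (len 9), cursors c1@1 c4@1 c2@3 c3@5, authorship ..1.2....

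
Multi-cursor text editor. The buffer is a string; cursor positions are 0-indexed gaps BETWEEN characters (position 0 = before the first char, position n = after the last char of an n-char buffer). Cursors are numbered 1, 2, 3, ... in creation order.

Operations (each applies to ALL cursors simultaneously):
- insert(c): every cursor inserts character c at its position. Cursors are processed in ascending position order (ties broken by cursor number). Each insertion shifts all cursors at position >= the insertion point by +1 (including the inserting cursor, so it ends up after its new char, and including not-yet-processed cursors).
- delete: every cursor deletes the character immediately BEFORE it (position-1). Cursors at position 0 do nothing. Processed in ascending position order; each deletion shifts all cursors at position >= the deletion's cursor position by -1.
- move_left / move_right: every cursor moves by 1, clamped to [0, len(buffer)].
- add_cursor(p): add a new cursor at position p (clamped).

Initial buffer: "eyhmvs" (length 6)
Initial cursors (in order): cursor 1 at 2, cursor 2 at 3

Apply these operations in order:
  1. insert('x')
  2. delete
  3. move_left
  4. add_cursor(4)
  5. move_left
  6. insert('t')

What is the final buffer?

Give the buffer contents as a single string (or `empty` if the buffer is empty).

After op 1 (insert('x')): buffer="eyxhxmvs" (len 8), cursors c1@3 c2@5, authorship ..1.2...
After op 2 (delete): buffer="eyhmvs" (len 6), cursors c1@2 c2@3, authorship ......
After op 3 (move_left): buffer="eyhmvs" (len 6), cursors c1@1 c2@2, authorship ......
After op 4 (add_cursor(4)): buffer="eyhmvs" (len 6), cursors c1@1 c2@2 c3@4, authorship ......
After op 5 (move_left): buffer="eyhmvs" (len 6), cursors c1@0 c2@1 c3@3, authorship ......
After op 6 (insert('t')): buffer="tetyhtmvs" (len 9), cursors c1@1 c2@3 c3@6, authorship 1.2..3...

Answer: tetyhtmvs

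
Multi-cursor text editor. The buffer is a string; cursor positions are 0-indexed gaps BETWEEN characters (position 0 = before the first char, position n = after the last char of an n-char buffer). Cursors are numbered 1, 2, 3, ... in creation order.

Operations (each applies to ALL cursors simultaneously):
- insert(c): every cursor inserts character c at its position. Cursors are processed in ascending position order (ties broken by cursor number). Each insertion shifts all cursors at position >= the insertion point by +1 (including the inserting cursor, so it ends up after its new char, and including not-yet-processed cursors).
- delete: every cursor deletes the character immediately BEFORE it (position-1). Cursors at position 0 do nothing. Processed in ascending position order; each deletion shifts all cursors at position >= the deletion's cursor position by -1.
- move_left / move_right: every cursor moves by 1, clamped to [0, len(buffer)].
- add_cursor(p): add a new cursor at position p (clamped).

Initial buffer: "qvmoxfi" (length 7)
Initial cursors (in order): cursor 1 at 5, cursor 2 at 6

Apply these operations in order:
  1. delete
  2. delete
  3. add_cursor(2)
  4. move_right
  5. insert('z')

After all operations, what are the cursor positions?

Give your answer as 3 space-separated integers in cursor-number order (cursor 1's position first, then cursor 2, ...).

After op 1 (delete): buffer="qvmoi" (len 5), cursors c1@4 c2@4, authorship .....
After op 2 (delete): buffer="qvi" (len 3), cursors c1@2 c2@2, authorship ...
After op 3 (add_cursor(2)): buffer="qvi" (len 3), cursors c1@2 c2@2 c3@2, authorship ...
After op 4 (move_right): buffer="qvi" (len 3), cursors c1@3 c2@3 c3@3, authorship ...
After op 5 (insert('z')): buffer="qvizzz" (len 6), cursors c1@6 c2@6 c3@6, authorship ...123

Answer: 6 6 6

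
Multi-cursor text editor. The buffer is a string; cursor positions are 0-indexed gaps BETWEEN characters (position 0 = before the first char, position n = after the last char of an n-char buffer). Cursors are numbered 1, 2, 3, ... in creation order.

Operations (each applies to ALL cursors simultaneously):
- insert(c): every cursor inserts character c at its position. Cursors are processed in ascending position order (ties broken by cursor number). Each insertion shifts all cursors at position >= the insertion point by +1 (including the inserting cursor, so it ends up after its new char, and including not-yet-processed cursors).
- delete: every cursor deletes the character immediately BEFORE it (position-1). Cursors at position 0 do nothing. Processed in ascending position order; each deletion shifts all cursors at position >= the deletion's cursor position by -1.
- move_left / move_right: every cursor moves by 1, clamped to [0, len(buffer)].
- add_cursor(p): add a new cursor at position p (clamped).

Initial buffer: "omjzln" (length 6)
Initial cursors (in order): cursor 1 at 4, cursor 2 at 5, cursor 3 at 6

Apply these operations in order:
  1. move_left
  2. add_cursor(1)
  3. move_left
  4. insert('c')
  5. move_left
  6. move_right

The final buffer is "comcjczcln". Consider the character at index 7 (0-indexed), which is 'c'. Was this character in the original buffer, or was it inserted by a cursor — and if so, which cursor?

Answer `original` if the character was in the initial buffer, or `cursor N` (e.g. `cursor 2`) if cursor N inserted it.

After op 1 (move_left): buffer="omjzln" (len 6), cursors c1@3 c2@4 c3@5, authorship ......
After op 2 (add_cursor(1)): buffer="omjzln" (len 6), cursors c4@1 c1@3 c2@4 c3@5, authorship ......
After op 3 (move_left): buffer="omjzln" (len 6), cursors c4@0 c1@2 c2@3 c3@4, authorship ......
After op 4 (insert('c')): buffer="comcjczcln" (len 10), cursors c4@1 c1@4 c2@6 c3@8, authorship 4..1.2.3..
After op 5 (move_left): buffer="comcjczcln" (len 10), cursors c4@0 c1@3 c2@5 c3@7, authorship 4..1.2.3..
After op 6 (move_right): buffer="comcjczcln" (len 10), cursors c4@1 c1@4 c2@6 c3@8, authorship 4..1.2.3..
Authorship (.=original, N=cursor N): 4 . . 1 . 2 . 3 . .
Index 7: author = 3

Answer: cursor 3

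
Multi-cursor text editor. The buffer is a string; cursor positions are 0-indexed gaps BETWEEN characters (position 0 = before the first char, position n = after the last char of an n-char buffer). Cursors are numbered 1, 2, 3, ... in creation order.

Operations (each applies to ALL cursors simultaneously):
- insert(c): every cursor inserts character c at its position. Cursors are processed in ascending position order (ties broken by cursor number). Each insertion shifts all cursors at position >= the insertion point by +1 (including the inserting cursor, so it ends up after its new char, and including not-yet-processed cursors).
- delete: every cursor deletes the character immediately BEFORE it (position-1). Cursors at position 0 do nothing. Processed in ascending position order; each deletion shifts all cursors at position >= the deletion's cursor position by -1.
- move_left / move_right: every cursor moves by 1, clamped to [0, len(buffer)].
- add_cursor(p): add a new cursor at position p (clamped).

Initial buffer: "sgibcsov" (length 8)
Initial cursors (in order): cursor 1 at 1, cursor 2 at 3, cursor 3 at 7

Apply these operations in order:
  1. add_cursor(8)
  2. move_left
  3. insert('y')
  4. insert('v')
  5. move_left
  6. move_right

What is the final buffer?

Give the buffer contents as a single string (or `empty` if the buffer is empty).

Answer: yvsgyvibcsyvoyvv

Derivation:
After op 1 (add_cursor(8)): buffer="sgibcsov" (len 8), cursors c1@1 c2@3 c3@7 c4@8, authorship ........
After op 2 (move_left): buffer="sgibcsov" (len 8), cursors c1@0 c2@2 c3@6 c4@7, authorship ........
After op 3 (insert('y')): buffer="ysgyibcsyoyv" (len 12), cursors c1@1 c2@4 c3@9 c4@11, authorship 1..2....3.4.
After op 4 (insert('v')): buffer="yvsgyvibcsyvoyvv" (len 16), cursors c1@2 c2@6 c3@12 c4@15, authorship 11..22....33.44.
After op 5 (move_left): buffer="yvsgyvibcsyvoyvv" (len 16), cursors c1@1 c2@5 c3@11 c4@14, authorship 11..22....33.44.
After op 6 (move_right): buffer="yvsgyvibcsyvoyvv" (len 16), cursors c1@2 c2@6 c3@12 c4@15, authorship 11..22....33.44.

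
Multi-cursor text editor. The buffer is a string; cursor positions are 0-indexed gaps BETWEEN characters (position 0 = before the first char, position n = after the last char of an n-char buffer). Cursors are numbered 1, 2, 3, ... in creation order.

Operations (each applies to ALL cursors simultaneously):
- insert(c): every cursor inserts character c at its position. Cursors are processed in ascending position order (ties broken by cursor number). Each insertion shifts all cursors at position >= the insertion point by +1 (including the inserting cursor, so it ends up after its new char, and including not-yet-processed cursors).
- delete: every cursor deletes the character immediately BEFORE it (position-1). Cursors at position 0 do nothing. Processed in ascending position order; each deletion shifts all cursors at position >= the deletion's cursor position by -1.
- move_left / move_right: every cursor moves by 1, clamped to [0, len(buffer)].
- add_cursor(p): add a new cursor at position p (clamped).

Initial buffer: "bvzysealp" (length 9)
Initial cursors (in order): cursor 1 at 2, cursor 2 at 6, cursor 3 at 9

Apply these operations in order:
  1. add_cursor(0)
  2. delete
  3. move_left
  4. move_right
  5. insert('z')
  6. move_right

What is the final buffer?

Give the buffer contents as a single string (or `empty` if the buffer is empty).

After op 1 (add_cursor(0)): buffer="bvzysealp" (len 9), cursors c4@0 c1@2 c2@6 c3@9, authorship .........
After op 2 (delete): buffer="bzysal" (len 6), cursors c4@0 c1@1 c2@4 c3@6, authorship ......
After op 3 (move_left): buffer="bzysal" (len 6), cursors c1@0 c4@0 c2@3 c3@5, authorship ......
After op 4 (move_right): buffer="bzysal" (len 6), cursors c1@1 c4@1 c2@4 c3@6, authorship ......
After op 5 (insert('z')): buffer="bzzzyszalz" (len 10), cursors c1@3 c4@3 c2@7 c3@10, authorship .14...2..3
After op 6 (move_right): buffer="bzzzyszalz" (len 10), cursors c1@4 c4@4 c2@8 c3@10, authorship .14...2..3

Answer: bzzzyszalz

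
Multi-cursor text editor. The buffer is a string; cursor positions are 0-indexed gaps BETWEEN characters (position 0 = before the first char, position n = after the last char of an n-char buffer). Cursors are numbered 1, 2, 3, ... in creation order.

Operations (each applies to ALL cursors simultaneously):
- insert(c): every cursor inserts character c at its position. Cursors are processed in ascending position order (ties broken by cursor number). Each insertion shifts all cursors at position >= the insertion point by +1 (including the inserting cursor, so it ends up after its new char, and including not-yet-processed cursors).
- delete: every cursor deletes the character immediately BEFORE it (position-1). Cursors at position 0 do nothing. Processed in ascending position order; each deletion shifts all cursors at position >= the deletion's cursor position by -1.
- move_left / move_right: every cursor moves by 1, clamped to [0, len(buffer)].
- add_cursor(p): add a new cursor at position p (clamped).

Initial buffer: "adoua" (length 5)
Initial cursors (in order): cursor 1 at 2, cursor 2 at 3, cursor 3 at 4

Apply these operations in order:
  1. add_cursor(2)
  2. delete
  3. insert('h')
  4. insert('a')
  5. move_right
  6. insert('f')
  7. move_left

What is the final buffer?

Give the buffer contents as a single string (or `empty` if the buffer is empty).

After op 1 (add_cursor(2)): buffer="adoua" (len 5), cursors c1@2 c4@2 c2@3 c3@4, authorship .....
After op 2 (delete): buffer="a" (len 1), cursors c1@0 c2@0 c3@0 c4@0, authorship .
After op 3 (insert('h')): buffer="hhhha" (len 5), cursors c1@4 c2@4 c3@4 c4@4, authorship 1234.
After op 4 (insert('a')): buffer="hhhhaaaaa" (len 9), cursors c1@8 c2@8 c3@8 c4@8, authorship 12341234.
After op 5 (move_right): buffer="hhhhaaaaa" (len 9), cursors c1@9 c2@9 c3@9 c4@9, authorship 12341234.
After op 6 (insert('f')): buffer="hhhhaaaaaffff" (len 13), cursors c1@13 c2@13 c3@13 c4@13, authorship 12341234.1234
After op 7 (move_left): buffer="hhhhaaaaaffff" (len 13), cursors c1@12 c2@12 c3@12 c4@12, authorship 12341234.1234

Answer: hhhhaaaaaffff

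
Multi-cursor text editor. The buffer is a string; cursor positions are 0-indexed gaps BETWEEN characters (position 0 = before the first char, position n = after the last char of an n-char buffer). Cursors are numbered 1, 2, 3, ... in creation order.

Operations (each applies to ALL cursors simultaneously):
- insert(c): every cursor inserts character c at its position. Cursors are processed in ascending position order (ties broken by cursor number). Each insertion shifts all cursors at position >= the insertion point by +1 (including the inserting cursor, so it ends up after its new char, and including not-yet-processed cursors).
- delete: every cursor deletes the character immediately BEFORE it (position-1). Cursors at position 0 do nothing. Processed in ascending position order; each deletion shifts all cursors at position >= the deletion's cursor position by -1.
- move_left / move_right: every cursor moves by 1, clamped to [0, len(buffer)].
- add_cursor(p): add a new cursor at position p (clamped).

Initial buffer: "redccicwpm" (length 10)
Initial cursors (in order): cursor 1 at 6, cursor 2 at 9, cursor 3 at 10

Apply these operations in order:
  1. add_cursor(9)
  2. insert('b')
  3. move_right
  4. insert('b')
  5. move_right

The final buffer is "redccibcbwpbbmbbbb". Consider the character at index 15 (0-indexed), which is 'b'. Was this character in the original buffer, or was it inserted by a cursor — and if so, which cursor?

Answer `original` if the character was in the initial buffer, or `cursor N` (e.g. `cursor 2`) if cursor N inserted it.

Answer: cursor 4

Derivation:
After op 1 (add_cursor(9)): buffer="redccicwpm" (len 10), cursors c1@6 c2@9 c4@9 c3@10, authorship ..........
After op 2 (insert('b')): buffer="redccibcwpbbmb" (len 14), cursors c1@7 c2@12 c4@12 c3@14, authorship ......1...24.3
After op 3 (move_right): buffer="redccibcwpbbmb" (len 14), cursors c1@8 c2@13 c4@13 c3@14, authorship ......1...24.3
After op 4 (insert('b')): buffer="redccibcbwpbbmbbbb" (len 18), cursors c1@9 c2@16 c4@16 c3@18, authorship ......1.1..24.2433
After op 5 (move_right): buffer="redccibcbwpbbmbbbb" (len 18), cursors c1@10 c2@17 c4@17 c3@18, authorship ......1.1..24.2433
Authorship (.=original, N=cursor N): . . . . . . 1 . 1 . . 2 4 . 2 4 3 3
Index 15: author = 4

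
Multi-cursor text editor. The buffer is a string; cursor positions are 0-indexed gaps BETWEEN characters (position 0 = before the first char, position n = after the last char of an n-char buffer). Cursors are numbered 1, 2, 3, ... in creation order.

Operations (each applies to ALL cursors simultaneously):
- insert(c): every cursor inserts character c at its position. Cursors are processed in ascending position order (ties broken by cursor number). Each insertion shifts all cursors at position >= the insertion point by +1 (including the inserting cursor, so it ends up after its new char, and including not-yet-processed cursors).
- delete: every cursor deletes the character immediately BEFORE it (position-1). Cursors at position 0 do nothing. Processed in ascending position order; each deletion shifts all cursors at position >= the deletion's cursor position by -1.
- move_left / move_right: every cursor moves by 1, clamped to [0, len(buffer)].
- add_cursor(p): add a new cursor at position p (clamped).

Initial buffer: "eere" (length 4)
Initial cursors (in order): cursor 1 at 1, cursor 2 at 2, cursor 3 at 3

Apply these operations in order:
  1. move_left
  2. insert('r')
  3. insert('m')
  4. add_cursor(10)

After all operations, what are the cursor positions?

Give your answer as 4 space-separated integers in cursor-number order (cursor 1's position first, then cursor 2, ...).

Answer: 2 5 8 10

Derivation:
After op 1 (move_left): buffer="eere" (len 4), cursors c1@0 c2@1 c3@2, authorship ....
After op 2 (insert('r')): buffer="rererre" (len 7), cursors c1@1 c2@3 c3@5, authorship 1.2.3..
After op 3 (insert('m')): buffer="rmermermre" (len 10), cursors c1@2 c2@5 c3@8, authorship 11.22.33..
After op 4 (add_cursor(10)): buffer="rmermermre" (len 10), cursors c1@2 c2@5 c3@8 c4@10, authorship 11.22.33..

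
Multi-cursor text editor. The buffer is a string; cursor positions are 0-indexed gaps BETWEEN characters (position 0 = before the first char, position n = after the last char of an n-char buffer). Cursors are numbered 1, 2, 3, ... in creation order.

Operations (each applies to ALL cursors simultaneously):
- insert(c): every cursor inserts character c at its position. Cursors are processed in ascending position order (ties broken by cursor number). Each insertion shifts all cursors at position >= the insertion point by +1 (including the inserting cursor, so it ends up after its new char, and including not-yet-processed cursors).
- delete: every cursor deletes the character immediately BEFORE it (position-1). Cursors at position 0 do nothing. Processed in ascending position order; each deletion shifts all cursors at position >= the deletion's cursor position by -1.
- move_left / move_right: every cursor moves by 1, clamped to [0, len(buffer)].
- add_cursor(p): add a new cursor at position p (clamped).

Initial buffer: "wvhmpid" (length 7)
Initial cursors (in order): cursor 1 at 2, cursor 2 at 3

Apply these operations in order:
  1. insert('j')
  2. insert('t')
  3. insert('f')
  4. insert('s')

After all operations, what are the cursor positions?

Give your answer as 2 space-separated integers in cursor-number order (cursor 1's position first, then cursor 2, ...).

Answer: 6 11

Derivation:
After op 1 (insert('j')): buffer="wvjhjmpid" (len 9), cursors c1@3 c2@5, authorship ..1.2....
After op 2 (insert('t')): buffer="wvjthjtmpid" (len 11), cursors c1@4 c2@7, authorship ..11.22....
After op 3 (insert('f')): buffer="wvjtfhjtfmpid" (len 13), cursors c1@5 c2@9, authorship ..111.222....
After op 4 (insert('s')): buffer="wvjtfshjtfsmpid" (len 15), cursors c1@6 c2@11, authorship ..1111.2222....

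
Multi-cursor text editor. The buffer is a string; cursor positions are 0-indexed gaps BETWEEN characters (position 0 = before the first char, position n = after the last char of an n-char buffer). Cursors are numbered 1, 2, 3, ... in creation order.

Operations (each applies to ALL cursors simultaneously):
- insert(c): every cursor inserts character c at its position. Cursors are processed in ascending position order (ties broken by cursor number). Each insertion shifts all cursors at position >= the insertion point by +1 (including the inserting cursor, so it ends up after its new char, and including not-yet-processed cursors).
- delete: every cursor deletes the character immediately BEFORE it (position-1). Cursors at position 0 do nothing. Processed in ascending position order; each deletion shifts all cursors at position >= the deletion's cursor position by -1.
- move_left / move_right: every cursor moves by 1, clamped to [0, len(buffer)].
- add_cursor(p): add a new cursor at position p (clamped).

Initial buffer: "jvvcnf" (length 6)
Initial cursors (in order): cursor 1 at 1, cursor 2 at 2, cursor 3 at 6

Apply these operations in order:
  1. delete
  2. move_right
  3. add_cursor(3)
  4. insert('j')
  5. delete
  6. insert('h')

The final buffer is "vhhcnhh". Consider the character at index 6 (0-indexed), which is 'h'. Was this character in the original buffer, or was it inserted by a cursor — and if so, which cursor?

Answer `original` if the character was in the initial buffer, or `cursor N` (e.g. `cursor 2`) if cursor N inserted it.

After op 1 (delete): buffer="vcn" (len 3), cursors c1@0 c2@0 c3@3, authorship ...
After op 2 (move_right): buffer="vcn" (len 3), cursors c1@1 c2@1 c3@3, authorship ...
After op 3 (add_cursor(3)): buffer="vcn" (len 3), cursors c1@1 c2@1 c3@3 c4@3, authorship ...
After op 4 (insert('j')): buffer="vjjcnjj" (len 7), cursors c1@3 c2@3 c3@7 c4@7, authorship .12..34
After op 5 (delete): buffer="vcn" (len 3), cursors c1@1 c2@1 c3@3 c4@3, authorship ...
After op 6 (insert('h')): buffer="vhhcnhh" (len 7), cursors c1@3 c2@3 c3@7 c4@7, authorship .12..34
Authorship (.=original, N=cursor N): . 1 2 . . 3 4
Index 6: author = 4

Answer: cursor 4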